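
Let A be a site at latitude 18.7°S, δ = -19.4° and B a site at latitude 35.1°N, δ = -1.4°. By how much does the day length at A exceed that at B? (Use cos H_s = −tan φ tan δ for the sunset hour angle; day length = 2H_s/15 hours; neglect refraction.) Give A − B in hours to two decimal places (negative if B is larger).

+1.04 h

A: H_s = arccos(−tan -18.7° · tan -19.4°) = 96.85°, so 2H_s/15 = 12.9133 h.
B: H_s = arccos(−tan 35.1° · tan -1.4°) = 89.02°, so 2H_s/15 = 11.8693 h.
A − B = 12.9133 − 11.8693 = 1.0440 h.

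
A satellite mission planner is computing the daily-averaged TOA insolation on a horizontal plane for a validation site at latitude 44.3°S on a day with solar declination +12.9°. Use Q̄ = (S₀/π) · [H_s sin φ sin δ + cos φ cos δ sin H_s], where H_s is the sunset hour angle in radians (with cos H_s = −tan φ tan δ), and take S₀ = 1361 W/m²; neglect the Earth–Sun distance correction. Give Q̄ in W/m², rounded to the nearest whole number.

204 W/m²

cos H_s = −tan(-44.3°) · tan(12.9°) = 0.2235, so H_s = arccos(0.2235) = 77.09°. In radians, H_s = 1.3455.
H_s sin φ sin δ = 1.3455 × -0.6984 × 0.2233 = -0.2098.
cos φ cos δ sin H_s = 0.7157 × 0.9748 × 0.9747 = 0.6800.
Q̄ = (1361/π) × (-0.2098 + 0.6800) = 433.22 × 0.4702 = 203.70 W/m².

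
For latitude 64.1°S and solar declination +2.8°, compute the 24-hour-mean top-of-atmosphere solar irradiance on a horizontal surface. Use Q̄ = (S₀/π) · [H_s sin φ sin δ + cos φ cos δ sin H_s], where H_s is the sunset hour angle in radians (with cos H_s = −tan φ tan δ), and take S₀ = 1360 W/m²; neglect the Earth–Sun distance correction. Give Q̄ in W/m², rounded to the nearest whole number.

The sunset hour angle satisfies cos H_s = −tan φ tan δ = 0.1007, giving H_s = 84.22°. In radians, H_s = 1.4699.
H_s sin φ sin δ = 1.4699 × -0.8996 × 0.0488 = -0.0645.
cos φ cos δ sin H_s = 0.4368 × 0.9988 × 0.9949 = 0.4341.
Q̄ = (1360/π) × (-0.0645 + 0.4341) = 432.90 × 0.3696 = 160.00 W/m².

160 W/m²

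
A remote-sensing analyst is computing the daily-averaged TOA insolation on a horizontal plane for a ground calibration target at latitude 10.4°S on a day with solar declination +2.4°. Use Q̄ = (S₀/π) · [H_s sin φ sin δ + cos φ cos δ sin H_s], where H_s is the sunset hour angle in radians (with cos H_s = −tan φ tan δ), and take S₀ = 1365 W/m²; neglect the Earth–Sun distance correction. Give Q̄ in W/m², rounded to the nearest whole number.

422 W/m²

cos H_s = −tan(-10.4°) · tan(2.4°) = 0.0077, so H_s = arccos(0.0077) = 89.56°. In radians, H_s = 1.5631.
H_s sin φ sin δ = 1.5631 × -0.1805 × 0.0419 = -0.0118.
cos φ cos δ sin H_s = 0.9836 × 0.9991 × 1.0000 = 0.9827.
Q̄ = (1365/π) × (-0.0118 + 0.9827) = 434.49 × 0.9709 = 421.85 W/m².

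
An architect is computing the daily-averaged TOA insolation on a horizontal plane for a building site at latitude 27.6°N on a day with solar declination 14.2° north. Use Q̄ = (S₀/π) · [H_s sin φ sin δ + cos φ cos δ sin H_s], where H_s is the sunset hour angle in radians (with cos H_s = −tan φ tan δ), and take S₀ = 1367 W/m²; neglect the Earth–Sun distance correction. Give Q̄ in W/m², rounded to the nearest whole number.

cos H_s = −tan(27.6°) · tan(14.2°) = -0.1323, so H_s = arccos(-0.1323) = 97.60°. In radians, H_s = 1.7034.
H_s sin φ sin δ = 1.7034 × 0.4633 × 0.2453 = 0.1936.
cos φ cos δ sin H_s = 0.8862 × 0.9694 × 0.9912 = 0.8515.
Q̄ = (1367/π) × (0.1936 + 0.8515) = 435.13 × 1.0451 = 454.75 W/m².

455 W/m²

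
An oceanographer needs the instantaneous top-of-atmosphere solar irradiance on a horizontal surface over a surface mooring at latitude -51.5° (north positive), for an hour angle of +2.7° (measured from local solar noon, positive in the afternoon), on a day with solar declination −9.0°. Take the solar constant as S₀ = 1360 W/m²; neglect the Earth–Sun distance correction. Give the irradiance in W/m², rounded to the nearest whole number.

With φ = -51.5°, δ = -9.0°, H = 2.70°: sin φ sin δ = 0.1224, cos φ cos δ cos H = 0.6142, so cos θ_z = 0.7366.
Top-of-atmosphere irradiance = S₀ cos θ_z = 1360 × 0.7366 = 1001.78 W/m².

1002 W/m²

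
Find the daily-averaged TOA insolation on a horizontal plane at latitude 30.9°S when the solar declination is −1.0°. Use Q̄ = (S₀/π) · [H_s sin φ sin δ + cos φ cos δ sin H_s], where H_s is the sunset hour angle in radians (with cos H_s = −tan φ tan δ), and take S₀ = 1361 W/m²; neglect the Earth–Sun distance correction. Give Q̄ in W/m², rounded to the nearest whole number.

The sunset hour angle satisfies cos H_s = −tan φ tan δ = -0.0104, giving H_s = 90.60°. In radians, H_s = 1.5813.
H_s sin φ sin δ = 1.5813 × -0.5135 × -0.0175 = 0.0142.
cos φ cos δ sin H_s = 0.8581 × 0.9998 × 0.9999 = 0.8578.
Q̄ = (1361/π) × (0.0142 + 0.8578) = 433.22 × 0.8720 = 377.77 W/m².

378 W/m²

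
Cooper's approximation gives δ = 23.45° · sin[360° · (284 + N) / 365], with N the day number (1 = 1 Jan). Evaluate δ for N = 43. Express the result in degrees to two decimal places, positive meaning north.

-14.27°

360 × (284 + 43) / 365 = 322.521°; sin(322.521°) = -0.6085.
δ = 23.45 × -0.6085 = -14.269° ≈ -14.27°.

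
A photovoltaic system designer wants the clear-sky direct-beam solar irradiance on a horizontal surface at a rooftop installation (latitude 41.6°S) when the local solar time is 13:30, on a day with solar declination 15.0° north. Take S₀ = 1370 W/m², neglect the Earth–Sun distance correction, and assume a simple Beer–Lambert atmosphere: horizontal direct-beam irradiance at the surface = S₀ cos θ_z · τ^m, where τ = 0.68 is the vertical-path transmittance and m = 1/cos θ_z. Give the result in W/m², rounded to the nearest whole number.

Hour angle H = 15° × (13.5 − 12) = 22.50°.
cos θ_z = sin φ sin δ + cos φ cos δ cos H = (-0.6639)(0.2588) + (0.7478)(0.9659)(0.9239) = 0.4955.
Air mass m = 1/cos θ_z = 1/0.4955 = 2.018; τ^m = 0.68^2.018 = 0.4592.
Surface direct beam = 1370 × 0.4955 × 0.4592 = 311.72 W/m².

312 W/m²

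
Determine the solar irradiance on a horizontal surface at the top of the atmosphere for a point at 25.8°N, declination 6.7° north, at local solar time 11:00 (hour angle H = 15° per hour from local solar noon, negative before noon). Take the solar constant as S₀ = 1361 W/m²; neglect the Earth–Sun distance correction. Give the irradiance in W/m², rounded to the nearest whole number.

Hour angle H = 15° × (11 − 12) = -15.00°.
With φ = 25.8°, δ = 6.7°, H = -15.00°: sin φ sin δ = 0.0508, cos φ cos δ cos H = 0.8637, so cos θ_z = 0.9145.
Top-of-atmosphere irradiance = S₀ cos θ_z = 1361 × 0.9145 = 1244.63 W/m².

1245 W/m²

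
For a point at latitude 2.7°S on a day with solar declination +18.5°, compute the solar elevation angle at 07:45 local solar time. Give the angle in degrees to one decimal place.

Hour angle H = 15° × (7.75 − 12) = -63.75°.
cos θ_z = sin(-2.7°) sin(18.5°) + cos(-2.7°) cos(18.5°) cos(-63.75°) = -0.0149 + 0.4190 = 0.4041.
θ_z = arccos(0.4041) = 66.17°, so the elevation is 90° − 66.17° = 23.83°.

23.8°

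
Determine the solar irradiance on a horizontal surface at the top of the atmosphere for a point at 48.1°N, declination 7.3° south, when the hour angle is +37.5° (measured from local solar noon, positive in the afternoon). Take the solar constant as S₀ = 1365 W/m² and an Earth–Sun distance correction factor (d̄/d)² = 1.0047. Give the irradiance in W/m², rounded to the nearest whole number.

cos θ_z = sin(48.1°) sin(-7.3°) + cos(48.1°) cos(-7.3°) cos(37.50°) = -0.0946 + 0.5255 = 0.4309.
Top-of-atmosphere irradiance = S₀ (d̄/d)² cos θ_z = 1365 × 1.0047 × 0.4309 = 590.94 W/m².

591 W/m²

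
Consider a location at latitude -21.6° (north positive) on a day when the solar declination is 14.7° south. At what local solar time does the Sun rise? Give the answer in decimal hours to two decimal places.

−tan φ tan δ = −(-0.3959)(-0.2623) = -0.1038; H_s = arccos(-0.1038) = 95.96°.
Sunrise is at 12 − H_s/15 = 12 − 6.397 = 5.603 h local solar time.

5.60 h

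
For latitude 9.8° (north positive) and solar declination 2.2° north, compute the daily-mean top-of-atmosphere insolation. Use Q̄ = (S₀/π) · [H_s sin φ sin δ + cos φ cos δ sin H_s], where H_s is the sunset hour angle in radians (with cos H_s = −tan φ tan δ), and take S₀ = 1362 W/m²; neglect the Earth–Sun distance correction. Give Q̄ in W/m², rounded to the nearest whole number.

cos H_s = −tan(9.8°) · tan(2.2°) = -0.0066, so H_s = arccos(-0.0066) = 90.38°. In radians, H_s = 1.5774.
H_s sin φ sin δ = 1.5774 × 0.1702 × 0.0384 = 0.0103.
cos φ cos δ sin H_s = 0.9854 × 0.9993 × 1.0000 = 0.9847.
Q̄ = (1362/π) × (0.0103 + 0.9847) = 433.54 × 0.9950 = 431.37 W/m².

431 W/m²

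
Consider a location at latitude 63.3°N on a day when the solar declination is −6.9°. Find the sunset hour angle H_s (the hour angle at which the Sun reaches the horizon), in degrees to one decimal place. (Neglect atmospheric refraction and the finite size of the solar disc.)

76.1°

The sunset hour angle satisfies cos H_s = −tan φ tan δ = 0.2406, giving H_s = 76.08°.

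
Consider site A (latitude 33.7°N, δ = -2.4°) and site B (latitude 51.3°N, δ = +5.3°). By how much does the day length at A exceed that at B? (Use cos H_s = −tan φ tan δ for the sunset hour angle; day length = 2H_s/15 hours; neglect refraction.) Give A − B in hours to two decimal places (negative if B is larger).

-1.10 h

A: H_s = arccos(−tan 33.7° · tan -2.4°) = 88.40°, so 2H_s/15 = 11.7867 h.
B: H_s = arccos(−tan 51.3° · tan 5.3°) = 96.65°, so 2H_s/15 = 12.8867 h.
A − B = 11.7867 − 12.8867 = -1.1000 h.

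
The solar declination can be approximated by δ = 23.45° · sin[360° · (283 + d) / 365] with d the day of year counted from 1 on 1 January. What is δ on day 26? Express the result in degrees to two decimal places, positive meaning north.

-19.26°

360 × (283 + 26) / 365 = 304.767°; sin(304.767°) = -0.8215.
δ = 23.45 × -0.8215 = -19.264° ≈ -19.26°.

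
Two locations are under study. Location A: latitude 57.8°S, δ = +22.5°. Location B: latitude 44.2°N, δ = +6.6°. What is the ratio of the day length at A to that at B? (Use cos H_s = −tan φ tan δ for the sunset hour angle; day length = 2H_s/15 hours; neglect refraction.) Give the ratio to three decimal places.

A: H_s = arccos(−tan -57.8° · tan 22.5°) = 48.87°, so 2H_s/15 = 6.5160 h.
B: H_s = arccos(−tan 44.2° · tan 6.6°) = 96.46°, so 2H_s/15 = 12.8613 h.
Ratio A/B = 6.5160 / 12.8613 = 0.5066.

0.507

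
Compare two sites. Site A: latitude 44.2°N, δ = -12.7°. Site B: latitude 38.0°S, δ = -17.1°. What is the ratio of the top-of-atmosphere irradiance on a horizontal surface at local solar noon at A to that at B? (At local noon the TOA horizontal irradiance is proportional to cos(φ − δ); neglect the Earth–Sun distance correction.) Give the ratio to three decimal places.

A: cos θ_z = cos(44.2° − (-12.7°)) = 0.5461.
B: cos θ_z = cos(-38.0° − (-17.1°)) = 0.9342.
Ratio A/B = 0.5461 / 0.9342 = 0.5846.

0.585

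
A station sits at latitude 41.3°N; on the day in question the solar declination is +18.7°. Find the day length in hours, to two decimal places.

−tan φ tan δ = −(0.8785)(0.3385) = -0.2974; H_s = arccos(-0.2974) = 107.30°.
Day length = 2 H_s / 15° h⁻¹ = 214.60° / 15 = 14.307 h.

14.31 hours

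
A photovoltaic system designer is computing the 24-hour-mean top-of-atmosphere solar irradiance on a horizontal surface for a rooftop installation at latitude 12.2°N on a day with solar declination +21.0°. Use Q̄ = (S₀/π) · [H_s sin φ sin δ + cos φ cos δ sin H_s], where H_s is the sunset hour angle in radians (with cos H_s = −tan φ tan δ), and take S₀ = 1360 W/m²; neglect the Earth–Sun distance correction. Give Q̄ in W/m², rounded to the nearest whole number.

The sunset hour angle satisfies cos H_s = −tan φ tan δ = -0.0830, giving H_s = 94.76°. In radians, H_s = 1.6539.
H_s sin φ sin δ = 1.6539 × 0.2113 × 0.3584 = 0.1252.
cos φ cos δ sin H_s = 0.9774 × 0.9336 × 0.9965 = 0.9093.
Q̄ = (1360/π) × (0.1252 + 0.9093) = 432.90 × 1.0345 = 447.84 W/m².

448 W/m²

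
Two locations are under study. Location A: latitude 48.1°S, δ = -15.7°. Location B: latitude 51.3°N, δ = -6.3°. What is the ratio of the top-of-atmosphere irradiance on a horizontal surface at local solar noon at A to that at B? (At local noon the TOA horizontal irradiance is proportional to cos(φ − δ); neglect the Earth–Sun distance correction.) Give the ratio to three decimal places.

1.576

A: cos θ_z = cos(-48.1° − (-15.7°)) = 0.8443.
B: cos θ_z = cos(51.3° − (-6.3°)) = 0.5358.
Ratio A/B = 0.8443 / 0.5358 = 1.5758.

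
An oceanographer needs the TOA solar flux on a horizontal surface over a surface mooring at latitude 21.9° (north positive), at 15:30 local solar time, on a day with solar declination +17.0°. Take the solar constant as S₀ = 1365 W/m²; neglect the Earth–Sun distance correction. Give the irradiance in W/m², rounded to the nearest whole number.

886 W/m²

Hour angle H = 15° × (15.5 − 12) = 52.50°.
cos θ_z = sin φ sin δ + cos φ cos δ cos H = (0.3730)(0.2924) + (0.9278)(0.9563)(0.6088) = 0.6492.
Top-of-atmosphere irradiance = S₀ cos θ_z = 1365 × 0.6492 = 886.16 W/m².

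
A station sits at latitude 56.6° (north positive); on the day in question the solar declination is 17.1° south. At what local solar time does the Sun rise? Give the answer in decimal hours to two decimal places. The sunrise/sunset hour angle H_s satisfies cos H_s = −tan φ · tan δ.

7.85 h

cos H_s = −tan(56.6°) · tan(-17.1°) = 0.4666, so H_s = arccos(0.4666) = 62.19°.
Sunrise is at 12 − H_s/15 = 12 − 4.146 = 7.854 h local solar time.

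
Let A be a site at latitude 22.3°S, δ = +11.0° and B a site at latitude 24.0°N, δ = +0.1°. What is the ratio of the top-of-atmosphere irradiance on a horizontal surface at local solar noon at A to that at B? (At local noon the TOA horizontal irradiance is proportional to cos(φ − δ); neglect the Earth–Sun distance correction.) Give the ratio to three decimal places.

A: cos θ_z = cos(-22.3° − (11.0°)) = 0.8358.
B: cos θ_z = cos(24.0° − (0.1°)) = 0.9143.
Ratio A/B = 0.8358 / 0.9143 = 0.9141.

0.914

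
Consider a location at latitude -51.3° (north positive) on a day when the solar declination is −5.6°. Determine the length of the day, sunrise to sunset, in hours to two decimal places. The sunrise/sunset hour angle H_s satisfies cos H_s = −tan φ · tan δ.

cos H_s = −tan(-51.3°) · tan(-5.6°) = -0.1224, so H_s = arccos(-0.1224) = 97.03°.
Day length = 2 H_s / 15° h⁻¹ = 194.06° / 15 = 12.937 h.

12.94 hours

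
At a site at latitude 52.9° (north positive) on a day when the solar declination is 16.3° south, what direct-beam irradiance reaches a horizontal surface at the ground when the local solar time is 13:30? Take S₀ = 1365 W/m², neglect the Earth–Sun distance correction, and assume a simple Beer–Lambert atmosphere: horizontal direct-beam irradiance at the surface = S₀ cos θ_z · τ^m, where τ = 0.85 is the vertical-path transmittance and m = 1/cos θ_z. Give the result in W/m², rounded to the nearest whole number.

252 W/m²

Hour angle H = 15° × (13.5 − 12) = 22.50°.
cos θ_z = sin(52.9°) sin(-16.3°) + cos(52.9°) cos(-16.3°) cos(22.50°) = -0.2239 + 0.5349 = 0.3110.
Air mass m = 1/cos θ_z = 1/0.3110 = 3.215; τ^m = 0.85^3.215 = 0.5930.
Surface direct beam = 1365 × 0.3110 × 0.5930 = 251.74 W/m².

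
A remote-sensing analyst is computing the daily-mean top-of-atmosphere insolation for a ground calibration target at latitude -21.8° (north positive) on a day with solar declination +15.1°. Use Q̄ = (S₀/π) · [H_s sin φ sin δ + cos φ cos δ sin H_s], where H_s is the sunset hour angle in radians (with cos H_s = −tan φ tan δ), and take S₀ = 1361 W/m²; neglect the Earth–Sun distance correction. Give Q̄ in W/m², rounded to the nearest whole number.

cos H_s = −tan(-21.8°) · tan(15.1°) = 0.1079, so H_s = arccos(0.1079) = 83.81°. In radians, H_s = 1.4628.
H_s sin φ sin δ = 1.4628 × -0.3714 × 0.2605 = -0.1415.
cos φ cos δ sin H_s = 0.9285 × 0.9655 × 0.9942 = 0.8913.
Q̄ = (1361/π) × (-0.1415 + 0.8913) = 433.22 × 0.7498 = 324.83 W/m².

325 W/m²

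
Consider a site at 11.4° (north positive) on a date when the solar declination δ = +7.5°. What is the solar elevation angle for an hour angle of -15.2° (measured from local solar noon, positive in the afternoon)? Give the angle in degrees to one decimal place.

74.5°

cos θ_z = sin(11.4°) sin(7.5°) + cos(11.4°) cos(7.5°) cos(-15.20°) = 0.0258 + 0.9379 = 0.9637.
θ_z = arccos(0.9637) = 15.49°, so the elevation is 90° − 15.49° = 74.51°.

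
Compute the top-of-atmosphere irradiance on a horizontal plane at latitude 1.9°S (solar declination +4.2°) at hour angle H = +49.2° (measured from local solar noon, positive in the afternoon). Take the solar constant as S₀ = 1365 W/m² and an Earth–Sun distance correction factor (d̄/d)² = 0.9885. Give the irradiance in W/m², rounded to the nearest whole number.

cos θ_z = sin φ sin δ + cos φ cos δ cos H = (-0.0332)(0.0732) + (0.9995)(0.9973)(0.6534) = 0.6489.
Top-of-atmosphere irradiance = S₀ (d̄/d)² cos θ_z = 1365 × 0.9885 × 0.6489 = 875.56 W/m².

876 W/m²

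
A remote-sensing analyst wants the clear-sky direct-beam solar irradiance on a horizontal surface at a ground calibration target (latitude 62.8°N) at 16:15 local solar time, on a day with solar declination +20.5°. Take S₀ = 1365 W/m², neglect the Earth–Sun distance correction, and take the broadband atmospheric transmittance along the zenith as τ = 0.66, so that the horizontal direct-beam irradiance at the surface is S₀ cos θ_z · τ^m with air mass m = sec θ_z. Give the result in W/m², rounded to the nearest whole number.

Hour angle H = 15° × (16.25 − 12) = 63.75°.
cos θ_z = sin φ sin δ + cos φ cos δ cos H = (0.8894)(0.3502) + (0.4571)(0.9367)(0.4423) = 0.5008.
Air mass m = 1/cos θ_z = 1/0.5008 = 1.997; τ^m = 0.66^1.997 = 0.4361.
Surface direct beam = 1365 × 0.5008 × 0.4361 = 298.11 W/m².

298 W/m²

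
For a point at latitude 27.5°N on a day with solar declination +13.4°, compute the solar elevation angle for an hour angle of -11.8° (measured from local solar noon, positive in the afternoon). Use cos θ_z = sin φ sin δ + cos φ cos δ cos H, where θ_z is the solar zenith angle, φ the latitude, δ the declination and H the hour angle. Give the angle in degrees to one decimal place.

cos θ_z = sin(27.5°) sin(13.4°) + cos(27.5°) cos(13.4°) cos(-11.80°) = 0.1070 + 0.8446 = 0.9516.
θ_z = arccos(0.9516) = 17.90°, so the elevation is 90° − 17.90° = 72.10°.

72.1°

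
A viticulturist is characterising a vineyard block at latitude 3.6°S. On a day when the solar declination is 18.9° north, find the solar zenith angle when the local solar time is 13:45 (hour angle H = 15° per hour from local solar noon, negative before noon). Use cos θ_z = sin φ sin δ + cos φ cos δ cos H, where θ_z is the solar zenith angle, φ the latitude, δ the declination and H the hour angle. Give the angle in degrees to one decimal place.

34.3°

Hour angle H = 15° × (13.75 − 12) = 26.25°.
With φ = -3.6°, δ = 18.9°, H = 26.25°: sin φ sin δ = -0.0203, cos φ cos δ cos H = 0.8468, so cos θ_z = 0.8265.
θ_z = arccos(0.8265) = 34.26°.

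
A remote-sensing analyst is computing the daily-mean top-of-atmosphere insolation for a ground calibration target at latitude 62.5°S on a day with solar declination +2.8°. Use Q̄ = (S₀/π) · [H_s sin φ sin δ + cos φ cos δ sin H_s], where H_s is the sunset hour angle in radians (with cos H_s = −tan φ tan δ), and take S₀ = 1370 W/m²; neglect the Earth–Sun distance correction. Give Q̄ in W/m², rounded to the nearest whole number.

172 W/m²

cos H_s = −tan(-62.5°) · tan(2.8°) = 0.0940, so H_s = arccos(0.0940) = 84.61°. In radians, H_s = 1.4767.
H_s sin φ sin δ = 1.4767 × -0.8870 × 0.0488 = -0.0639.
cos φ cos δ sin H_s = 0.4617 × 0.9988 × 0.9956 = 0.4591.
Q̄ = (1370/π) × (-0.0639 + 0.4591) = 436.08 × 0.3952 = 172.34 W/m².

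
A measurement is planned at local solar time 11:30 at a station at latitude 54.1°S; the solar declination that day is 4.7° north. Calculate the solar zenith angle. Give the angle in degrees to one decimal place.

Hour angle H = 15° × (11.5 − 12) = -7.50°.
cos θ_z = sin(-54.1°) sin(4.7°) + cos(-54.1°) cos(4.7°) cos(-7.50°) = -0.0664 + 0.5794 = 0.5130.
θ_z = arccos(0.5130) = 59.14°.

59.1°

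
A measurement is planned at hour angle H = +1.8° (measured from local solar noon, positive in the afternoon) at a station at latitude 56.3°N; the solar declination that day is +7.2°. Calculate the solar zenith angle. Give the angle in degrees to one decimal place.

49.1°

cos θ_z = sin φ sin δ + cos φ cos δ cos H = (0.8320)(0.1253) + (0.5548)(0.9921)(0.9995) = 0.6544.
θ_z = arccos(0.6544) = 49.13°.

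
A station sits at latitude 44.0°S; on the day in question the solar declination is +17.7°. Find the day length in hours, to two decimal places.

9.61 hours

cos H_s = −tan(-44.0°) · tan(17.7°) = 0.3082, so H_s = arccos(0.3082) = 72.05°.
Day length = 2 H_s / 15° h⁻¹ = 144.10° / 15 = 9.607 h.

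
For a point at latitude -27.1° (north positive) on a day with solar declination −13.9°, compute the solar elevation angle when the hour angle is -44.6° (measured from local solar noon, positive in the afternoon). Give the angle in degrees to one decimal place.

46.4°

cos θ_z = sin(-27.1°) sin(-13.9°) + cos(-27.1°) cos(-13.9°) cos(-44.60°) = 0.1094 + 0.6153 = 0.7247.
θ_z = arccos(0.7247) = 43.56°, so the elevation is 90° − 43.56° = 46.44°.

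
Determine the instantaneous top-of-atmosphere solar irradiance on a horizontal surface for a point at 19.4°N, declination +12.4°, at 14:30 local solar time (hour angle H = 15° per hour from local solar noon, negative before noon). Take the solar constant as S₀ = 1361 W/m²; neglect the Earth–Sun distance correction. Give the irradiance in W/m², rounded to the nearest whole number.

1092 W/m²

Hour angle H = 15° × (14.5 − 12) = 37.50°.
With φ = 19.4°, δ = 12.4°, H = 37.50°: sin φ sin δ = 0.0713, cos φ cos δ cos H = 0.7309, so cos θ_z = 0.8022.
Top-of-atmosphere irradiance = S₀ cos θ_z = 1361 × 0.8022 = 1091.79 W/m².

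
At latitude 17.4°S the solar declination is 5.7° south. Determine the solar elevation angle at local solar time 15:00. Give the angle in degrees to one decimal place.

Hour angle H = 15° × (15 − 12) = 45.00°.
With φ = -17.4°, δ = -5.7°, H = 45.00°: sin φ sin δ = 0.0297, cos φ cos δ cos H = 0.6714, so cos θ_z = 0.7011.
θ_z = arccos(0.7011) = 45.48°, so the elevation is 90° − 45.48° = 44.52°.

44.5°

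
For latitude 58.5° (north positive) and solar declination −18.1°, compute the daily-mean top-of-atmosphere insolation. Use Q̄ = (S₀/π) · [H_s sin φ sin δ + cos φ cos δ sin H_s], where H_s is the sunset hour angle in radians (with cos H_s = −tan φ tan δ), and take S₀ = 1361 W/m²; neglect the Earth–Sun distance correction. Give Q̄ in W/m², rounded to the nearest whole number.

66 W/m²

cos H_s = −tan(58.5°) · tan(-18.1°) = 0.5334, so H_s = arccos(0.5334) = 57.76°. In radians, H_s = 1.0081.
H_s sin φ sin δ = 1.0081 × 0.8526 × -0.3107 = -0.2670.
cos φ cos δ sin H_s = 0.5225 × 0.9505 × 0.8458 = 0.4201.
Q̄ = (1361/π) × (-0.2670 + 0.4201) = 433.22 × 0.1531 = 66.33 W/m².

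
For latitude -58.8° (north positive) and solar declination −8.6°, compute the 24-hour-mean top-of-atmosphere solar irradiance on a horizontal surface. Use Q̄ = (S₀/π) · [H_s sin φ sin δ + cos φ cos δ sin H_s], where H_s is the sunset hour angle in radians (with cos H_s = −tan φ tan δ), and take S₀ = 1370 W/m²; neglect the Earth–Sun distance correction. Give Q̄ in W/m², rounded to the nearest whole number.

−tan φ tan δ = −(-1.6512)(-0.1512) = -0.2497; H_s = arccos(-0.2497) = 104.46°. In radians, H_s = 1.8232.
H_s sin φ sin δ = 1.8232 × -0.8554 × -0.1495 = 0.2332.
cos φ cos δ sin H_s = 0.5180 × 0.9888 × 0.9683 = 0.4960.
Q̄ = (1370/π) × (0.2332 + 0.4960) = 436.08 × 0.7292 = 317.99 W/m².

318 W/m²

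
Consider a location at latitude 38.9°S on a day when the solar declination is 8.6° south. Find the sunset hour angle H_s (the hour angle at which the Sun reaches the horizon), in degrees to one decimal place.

−tan φ tan δ = −(-0.8069)(-0.1512) = -0.1220; H_s = arccos(-0.1220) = 97.01°.

97.0°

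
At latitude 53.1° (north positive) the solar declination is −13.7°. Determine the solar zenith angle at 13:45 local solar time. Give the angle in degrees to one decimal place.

Hour angle H = 15° × (13.75 − 12) = 26.25°.
cos θ_z = sin φ sin δ + cos φ cos δ cos H = (0.7997)(-0.2368) + (0.6004)(0.9715)(0.8969) = 0.3338.
θ_z = arccos(0.3338) = 70.50°.

70.5°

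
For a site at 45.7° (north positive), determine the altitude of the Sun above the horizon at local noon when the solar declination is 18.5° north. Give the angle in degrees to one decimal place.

62.8°

At local solar noon the hour angle is zero, so the elevation is 90° − |φ − δ| = 90° − |45.7° − (18.5°)| = 90° − 27.2° = 62.8°.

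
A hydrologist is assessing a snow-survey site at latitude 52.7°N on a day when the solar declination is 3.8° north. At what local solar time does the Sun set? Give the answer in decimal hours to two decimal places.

cos H_s = −tan(52.7°) · tan(3.8°) = -0.0872, so H_s = arccos(-0.0872) = 95.00°.
Sunset is at 12 + H_s/15 = 12 + 6.333 = 18.333 h local solar time.

18.33 h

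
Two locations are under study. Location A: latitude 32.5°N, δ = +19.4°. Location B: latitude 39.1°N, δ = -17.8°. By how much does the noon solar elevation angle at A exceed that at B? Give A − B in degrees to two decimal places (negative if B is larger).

+43.80°

A: 90° − |32.5 − (19.4)| = 76.90°.
B: 90° − |39.1 − (-17.8)| = 33.10°.
A − B = 76.90 − 33.10 = 43.80°.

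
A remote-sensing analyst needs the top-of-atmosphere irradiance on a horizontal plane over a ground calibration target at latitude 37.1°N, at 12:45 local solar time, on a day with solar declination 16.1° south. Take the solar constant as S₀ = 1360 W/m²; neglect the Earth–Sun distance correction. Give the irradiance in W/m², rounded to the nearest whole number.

Hour angle H = 15° × (12.75 − 12) = 11.25°.
With φ = 37.1°, δ = -16.1°, H = 11.25°: sin φ sin δ = -0.1673, cos φ cos δ cos H = 0.7516, so cos θ_z = 0.5843.
Top-of-atmosphere irradiance = S₀ cos θ_z = 1360 × 0.5843 = 794.65 W/m².

795 W/m²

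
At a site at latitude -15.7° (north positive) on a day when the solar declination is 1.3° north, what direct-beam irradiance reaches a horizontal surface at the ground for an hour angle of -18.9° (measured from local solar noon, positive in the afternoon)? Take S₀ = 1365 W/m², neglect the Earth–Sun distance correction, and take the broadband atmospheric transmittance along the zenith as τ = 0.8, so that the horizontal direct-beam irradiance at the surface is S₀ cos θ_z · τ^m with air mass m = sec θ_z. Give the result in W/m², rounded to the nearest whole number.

With φ = -15.7°, δ = 1.3°, H = -18.90°: sin φ sin δ = -0.0061, cos φ cos δ cos H = 0.9106, so cos θ_z = 0.9045.
Air mass m = 1/cos θ_z = 1/0.9045 = 1.106; τ^m = 0.8^1.106 = 0.7813.
Surface direct beam = 1365 × 0.9045 × 0.7813 = 964.63 W/m².

965 W/m²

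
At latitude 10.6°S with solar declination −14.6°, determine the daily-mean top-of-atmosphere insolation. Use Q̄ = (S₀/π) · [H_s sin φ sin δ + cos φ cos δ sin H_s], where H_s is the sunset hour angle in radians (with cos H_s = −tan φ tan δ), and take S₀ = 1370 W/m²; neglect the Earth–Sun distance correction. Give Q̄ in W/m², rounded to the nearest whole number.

447 W/m²

cos H_s = −tan(-10.6°) · tan(-14.6°) = -0.0487, so H_s = arccos(-0.0487) = 92.79°. In radians, H_s = 1.6195.
H_s sin φ sin δ = 1.6195 × -0.1840 × -0.2521 = 0.0751.
cos φ cos δ sin H_s = 0.9829 × 0.9677 × 0.9988 = 0.9500.
Q̄ = (1370/π) × (0.0751 + 0.9500) = 436.08 × 1.0251 = 447.03 W/m².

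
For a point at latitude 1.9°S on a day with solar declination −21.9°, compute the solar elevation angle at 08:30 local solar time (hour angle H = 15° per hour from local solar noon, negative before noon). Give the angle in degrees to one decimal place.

Hour angle H = 15° × (8.5 − 12) = -52.50°.
With φ = -1.9°, δ = -21.9°, H = -52.50°: sin φ sin δ = 0.0124, cos φ cos δ cos H = 0.5645, so cos θ_z = 0.5769.
θ_z = arccos(0.5769) = 54.77°, so the elevation is 90° − 54.77° = 35.23°.

35.2°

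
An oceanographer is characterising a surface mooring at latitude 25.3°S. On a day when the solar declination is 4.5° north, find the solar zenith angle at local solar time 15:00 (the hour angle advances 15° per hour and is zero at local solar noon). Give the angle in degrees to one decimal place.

Hour angle H = 15° × (15 − 12) = 45.00°.
cos θ_z = sin φ sin δ + cos φ cos δ cos H = (-0.4274)(0.0785) + (0.9041)(0.9969)(0.7071) = 0.6038.
θ_z = arccos(0.6038) = 52.86°.

52.9°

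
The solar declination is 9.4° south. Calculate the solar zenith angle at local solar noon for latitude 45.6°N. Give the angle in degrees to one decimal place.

55.0°

At local solar noon the hour angle is zero, so the zenith angle is |φ − δ| = |45.6° − (-9.4°)| = 55.0°.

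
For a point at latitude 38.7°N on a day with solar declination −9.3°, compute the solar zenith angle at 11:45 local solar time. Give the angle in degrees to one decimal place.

Hour angle H = 15° × (11.75 − 12) = -3.75°.
cos θ_z = sin φ sin δ + cos φ cos δ cos H = (0.6252)(-0.1616) + (0.7804)(0.9869)(0.9979) = 0.6675.
θ_z = arccos(0.6675) = 48.13°.

48.1°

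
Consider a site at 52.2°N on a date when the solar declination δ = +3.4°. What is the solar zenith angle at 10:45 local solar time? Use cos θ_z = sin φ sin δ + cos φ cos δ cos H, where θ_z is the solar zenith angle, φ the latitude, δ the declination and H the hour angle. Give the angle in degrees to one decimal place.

51.2°

Hour angle H = 15° × (10.75 − 12) = -18.75°.
cos θ_z = sin φ sin δ + cos φ cos δ cos H = (0.7902)(0.0593) + (0.6129)(0.9982)(0.9469) = 0.6262.
θ_z = arccos(0.6262) = 51.23°.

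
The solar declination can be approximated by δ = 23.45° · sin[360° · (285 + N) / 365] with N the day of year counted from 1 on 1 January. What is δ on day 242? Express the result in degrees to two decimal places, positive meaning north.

+8.10°

360 × (285 + 242) / 365 = 519.781°; sin(519.781°) = 0.3456.
δ = 23.45 × 0.3456 = 8.104° ≈ +8.10°.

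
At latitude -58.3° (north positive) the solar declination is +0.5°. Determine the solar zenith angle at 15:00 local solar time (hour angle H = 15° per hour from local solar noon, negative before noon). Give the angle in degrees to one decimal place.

Hour angle H = 15° × (15 − 12) = 45.00°.
cos θ_z = sin φ sin δ + cos φ cos δ cos H = (-0.8508)(0.0087) + (0.5255)(1.0000)(0.7071) = 0.3642.
θ_z = arccos(0.3642) = 68.64°.

68.6°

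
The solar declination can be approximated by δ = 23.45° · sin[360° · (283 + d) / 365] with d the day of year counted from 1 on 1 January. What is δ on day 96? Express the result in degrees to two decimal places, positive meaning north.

360 × (283 + 96) / 365 = 373.808°; sin(373.808°) = 0.2387.
δ = 23.45 × 0.2387 = 5.598° ≈ +5.60°.

+5.60°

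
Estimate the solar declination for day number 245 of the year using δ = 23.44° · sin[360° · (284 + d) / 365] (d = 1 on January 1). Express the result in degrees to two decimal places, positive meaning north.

+7.34°

360 × (284 + 245) / 365 = 521.753°; sin(521.753°) = 0.3131.
δ = 23.44 × 0.3131 = 7.339° ≈ +7.34°.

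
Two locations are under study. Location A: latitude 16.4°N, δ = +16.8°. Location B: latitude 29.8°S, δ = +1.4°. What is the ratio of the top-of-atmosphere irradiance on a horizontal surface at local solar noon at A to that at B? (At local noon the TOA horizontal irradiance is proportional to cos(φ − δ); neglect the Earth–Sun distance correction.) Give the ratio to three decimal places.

1.169

A: cos θ_z = cos(16.4° − (16.8°)) = 1.0000.
B: cos θ_z = cos(-29.8° − (1.4°)) = 0.8554.
Ratio A/B = 1.0000 / 0.8554 = 1.1690.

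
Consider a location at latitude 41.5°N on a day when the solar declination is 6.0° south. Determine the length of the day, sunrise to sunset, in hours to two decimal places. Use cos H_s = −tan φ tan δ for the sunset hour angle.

The sunset hour angle satisfies cos H_s = −tan φ tan δ = 0.0930, giving H_s = 84.66°.
Day length = 2 H_s / 15° h⁻¹ = 169.32° / 15 = 11.288 h.

11.29 hours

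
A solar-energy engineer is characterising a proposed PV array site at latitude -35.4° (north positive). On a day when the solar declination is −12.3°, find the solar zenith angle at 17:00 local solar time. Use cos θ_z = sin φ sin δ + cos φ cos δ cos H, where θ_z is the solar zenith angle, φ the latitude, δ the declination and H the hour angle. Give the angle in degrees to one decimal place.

Hour angle H = 15° × (17 − 12) = 75.00°.
cos θ_z = sin φ sin δ + cos φ cos δ cos H = (-0.5793)(-0.2130) + (0.8151)(0.9770)(0.2588) = 0.3295.
θ_z = arccos(0.3295) = 70.76°.

70.8°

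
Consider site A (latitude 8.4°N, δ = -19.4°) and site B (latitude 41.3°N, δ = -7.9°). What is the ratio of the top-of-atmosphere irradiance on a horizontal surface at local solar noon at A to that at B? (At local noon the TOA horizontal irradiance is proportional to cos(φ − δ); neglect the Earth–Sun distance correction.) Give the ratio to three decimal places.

1.354

A: cos θ_z = cos(8.4° − (-19.4°)) = 0.8846.
B: cos θ_z = cos(41.3° − (-7.9°)) = 0.6534.
Ratio A/B = 0.8846 / 0.6534 = 1.3538.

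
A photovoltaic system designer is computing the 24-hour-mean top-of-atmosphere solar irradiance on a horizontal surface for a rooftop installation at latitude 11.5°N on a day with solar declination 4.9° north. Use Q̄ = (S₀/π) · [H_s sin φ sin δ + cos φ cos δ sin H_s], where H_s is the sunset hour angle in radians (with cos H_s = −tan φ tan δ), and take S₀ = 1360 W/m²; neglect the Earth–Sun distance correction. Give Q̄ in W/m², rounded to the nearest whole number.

434 W/m²

The sunset hour angle satisfies cos H_s = −tan φ tan δ = -0.0174, giving H_s = 91.00°. In radians, H_s = 1.5882.
H_s sin φ sin δ = 1.5882 × 0.1994 × 0.0854 = 0.0270.
cos φ cos δ sin H_s = 0.9799 × 0.9963 × 0.9998 = 0.9761.
Q̄ = (1360/π) × (0.0270 + 0.9761) = 432.90 × 1.0031 = 434.24 W/m².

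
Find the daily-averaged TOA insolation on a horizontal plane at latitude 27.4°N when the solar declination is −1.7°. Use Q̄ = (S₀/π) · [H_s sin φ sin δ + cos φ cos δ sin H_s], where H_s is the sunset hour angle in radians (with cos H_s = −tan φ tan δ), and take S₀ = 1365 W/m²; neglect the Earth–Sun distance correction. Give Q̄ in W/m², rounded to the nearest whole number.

cos H_s = −tan(27.4°) · tan(-1.7°) = 0.0154, so H_s = arccos(0.0154) = 89.12°. In radians, H_s = 1.5554.
H_s sin φ sin δ = 1.5554 × 0.4602 × -0.0297 = -0.0213.
cos φ cos δ sin H_s = 0.8878 × 0.9996 × 0.9999 = 0.8874.
Q̄ = (1365/π) × (-0.0213 + 0.8874) = 434.49 × 0.8661 = 376.31 W/m².

376 W/m²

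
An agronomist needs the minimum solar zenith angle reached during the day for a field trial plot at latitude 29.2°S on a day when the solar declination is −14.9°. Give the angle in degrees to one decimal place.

14.3°

At local solar noon the hour angle is zero, so the zenith angle is |φ − δ| = |-29.2° − (-14.9°)| = 14.3°.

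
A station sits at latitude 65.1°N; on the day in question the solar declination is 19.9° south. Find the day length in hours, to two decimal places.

5.17 hours

The sunset hour angle satisfies cos H_s = −tan φ tan δ = 0.7799, giving H_s = 38.75°.
Day length = 2 H_s / 15° h⁻¹ = 77.50° / 15 = 5.167 h.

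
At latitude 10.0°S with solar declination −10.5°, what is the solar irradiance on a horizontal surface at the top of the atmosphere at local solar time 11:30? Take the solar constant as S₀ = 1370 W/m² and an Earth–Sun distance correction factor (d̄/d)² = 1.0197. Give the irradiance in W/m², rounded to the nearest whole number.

1385 W/m²

Hour angle H = 15° × (11.5 − 12) = -7.50°.
cos θ_z = sin φ sin δ + cos φ cos δ cos H = (-0.1736)(-0.1822) + (0.9848)(0.9833)(0.9914) = 0.9917.
Top-of-atmosphere irradiance = S₀ (d̄/d)² cos θ_z = 1370 × 1.0197 × 0.9917 = 1385.39 W/m².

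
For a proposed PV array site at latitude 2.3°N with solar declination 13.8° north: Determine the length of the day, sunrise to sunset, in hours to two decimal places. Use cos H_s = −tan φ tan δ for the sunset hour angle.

12.08 hours

cos H_s = −tan(2.3°) · tan(13.8°) = -0.0099, so H_s = arccos(-0.0099) = 90.57°.
Day length = 2 H_s / 15° h⁻¹ = 181.14° / 15 = 12.076 h.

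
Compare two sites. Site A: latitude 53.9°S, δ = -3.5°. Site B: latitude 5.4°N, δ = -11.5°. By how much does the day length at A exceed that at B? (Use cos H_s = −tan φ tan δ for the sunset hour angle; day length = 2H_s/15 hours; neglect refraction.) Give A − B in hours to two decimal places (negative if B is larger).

+0.79 h

A: H_s = arccos(−tan -53.9° · tan -3.5°) = 94.81°, so 2H_s/15 = 12.6413 h.
B: H_s = arccos(−tan 5.4° · tan -11.5°) = 88.90°, so 2H_s/15 = 11.8533 h.
A − B = 12.6413 − 11.8533 = 0.7880 h.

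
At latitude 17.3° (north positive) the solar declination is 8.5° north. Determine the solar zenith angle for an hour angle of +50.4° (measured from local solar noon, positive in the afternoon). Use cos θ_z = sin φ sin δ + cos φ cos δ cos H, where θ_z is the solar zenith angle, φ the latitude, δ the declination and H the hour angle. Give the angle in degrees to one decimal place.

49.8°

cos θ_z = sin(17.3°) sin(8.5°) + cos(17.3°) cos(8.5°) cos(50.40°) = 0.0440 + 0.6019 = 0.6459.
θ_z = arccos(0.6459) = 49.77°.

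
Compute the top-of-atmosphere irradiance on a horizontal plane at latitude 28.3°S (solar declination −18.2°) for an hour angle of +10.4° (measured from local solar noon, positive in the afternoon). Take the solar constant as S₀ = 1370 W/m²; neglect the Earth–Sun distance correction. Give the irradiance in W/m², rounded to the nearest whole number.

cos θ_z = sin(-28.3°) sin(-18.2°) + cos(-28.3°) cos(-18.2°) cos(10.40°) = 0.1481 + 0.8227 = 0.9708.
Top-of-atmosphere irradiance = S₀ cos θ_z = 1370 × 0.9708 = 1330.00 W/m².

1330 W/m²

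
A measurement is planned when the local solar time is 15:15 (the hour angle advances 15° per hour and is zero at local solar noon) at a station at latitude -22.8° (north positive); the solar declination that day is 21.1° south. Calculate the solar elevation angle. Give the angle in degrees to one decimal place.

45.0°

Hour angle H = 15° × (15.25 − 12) = 48.75°.
With φ = -22.8°, δ = -21.1°, H = 48.75°: sin φ sin δ = 0.1395, cos φ cos δ cos H = 0.5671, so cos θ_z = 0.7066.
θ_z = arccos(0.7066) = 45.04°, so the elevation is 90° − 45.04° = 44.96°.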